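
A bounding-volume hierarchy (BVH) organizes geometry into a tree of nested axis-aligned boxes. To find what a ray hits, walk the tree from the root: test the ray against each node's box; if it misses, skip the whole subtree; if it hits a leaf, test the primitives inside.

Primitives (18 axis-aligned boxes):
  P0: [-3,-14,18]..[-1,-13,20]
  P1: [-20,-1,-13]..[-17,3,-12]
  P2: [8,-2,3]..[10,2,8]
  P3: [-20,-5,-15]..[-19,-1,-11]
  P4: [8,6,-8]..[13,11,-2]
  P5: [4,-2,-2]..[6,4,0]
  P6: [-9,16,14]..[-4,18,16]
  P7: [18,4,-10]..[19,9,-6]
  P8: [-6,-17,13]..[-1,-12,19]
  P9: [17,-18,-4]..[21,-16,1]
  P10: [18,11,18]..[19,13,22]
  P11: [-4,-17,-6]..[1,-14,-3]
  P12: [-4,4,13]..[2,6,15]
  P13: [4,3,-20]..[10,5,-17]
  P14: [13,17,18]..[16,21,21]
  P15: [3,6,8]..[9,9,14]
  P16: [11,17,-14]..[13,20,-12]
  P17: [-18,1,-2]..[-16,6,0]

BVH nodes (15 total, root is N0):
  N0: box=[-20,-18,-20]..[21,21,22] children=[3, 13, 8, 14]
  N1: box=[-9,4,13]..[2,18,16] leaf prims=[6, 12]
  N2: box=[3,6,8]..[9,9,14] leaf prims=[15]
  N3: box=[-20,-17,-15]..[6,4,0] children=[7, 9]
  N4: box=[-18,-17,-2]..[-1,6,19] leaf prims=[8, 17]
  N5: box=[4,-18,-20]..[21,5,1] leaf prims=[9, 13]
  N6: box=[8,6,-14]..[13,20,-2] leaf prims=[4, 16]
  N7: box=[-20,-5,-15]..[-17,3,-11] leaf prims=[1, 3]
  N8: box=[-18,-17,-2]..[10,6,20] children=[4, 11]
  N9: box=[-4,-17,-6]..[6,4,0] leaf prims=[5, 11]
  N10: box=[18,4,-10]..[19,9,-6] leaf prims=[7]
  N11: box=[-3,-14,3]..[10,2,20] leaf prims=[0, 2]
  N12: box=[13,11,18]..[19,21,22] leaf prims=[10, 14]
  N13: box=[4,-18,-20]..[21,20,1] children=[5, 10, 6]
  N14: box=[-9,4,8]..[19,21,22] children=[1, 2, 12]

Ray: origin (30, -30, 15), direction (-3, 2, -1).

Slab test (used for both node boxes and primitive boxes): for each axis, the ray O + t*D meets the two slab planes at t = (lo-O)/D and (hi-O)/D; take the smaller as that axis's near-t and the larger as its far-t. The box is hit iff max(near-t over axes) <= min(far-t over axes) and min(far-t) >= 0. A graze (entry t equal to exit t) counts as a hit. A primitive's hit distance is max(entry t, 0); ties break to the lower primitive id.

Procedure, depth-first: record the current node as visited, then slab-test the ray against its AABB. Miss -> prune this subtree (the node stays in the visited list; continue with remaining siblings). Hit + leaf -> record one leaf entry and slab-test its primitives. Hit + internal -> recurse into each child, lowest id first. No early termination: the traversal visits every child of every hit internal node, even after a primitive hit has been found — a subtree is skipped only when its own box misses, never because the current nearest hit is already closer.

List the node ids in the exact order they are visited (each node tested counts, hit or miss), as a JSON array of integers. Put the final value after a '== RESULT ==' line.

Walk:
N0 x:[3,50/3] y:[6,51/2] z:[-7,35] -> hit [6,50/3], descend [3, 8, 13, 14]
  N3 x:[8,50/3] y:[13/2,17] z:[15,30] -> hit [15,50/3], descend [7, 9]
    N7 x:[47/3,50/3] y:[25/2,33/2] z:[26,30] -> miss, prune
    N9 x:[8,34/3] y:[13/2,17] z:[15,21] -> miss, prune
  N8 x:[20/3,16] y:[13/2,18] z:[-5,17] -> hit [20/3,16], descend [4, 11]
    N4 x:[31/3,16] y:[13/2,18] z:[-4,17] -> hit [31/3,16] leaf, test {P8(miss), P17@t=31/2}
    N11 x:[20/3,11] y:[8,16] z:[-5,12] -> hit [8,11] leaf, test {P0(miss), P2(miss)}
  N13 x:[3,26/3] y:[6,25] z:[14,35] -> miss, prune
  N14 x:[11/3,13] y:[17,51/2] z:[-7,7] -> miss, prune

Visited [0, 3, 7, 9, 8, 4, 11, 13, 14]. Tests: 9 box, 2 leaf. Nearest: P17.

== RESULT ==
[0, 3, 7, 9, 8, 4, 11, 13, 14]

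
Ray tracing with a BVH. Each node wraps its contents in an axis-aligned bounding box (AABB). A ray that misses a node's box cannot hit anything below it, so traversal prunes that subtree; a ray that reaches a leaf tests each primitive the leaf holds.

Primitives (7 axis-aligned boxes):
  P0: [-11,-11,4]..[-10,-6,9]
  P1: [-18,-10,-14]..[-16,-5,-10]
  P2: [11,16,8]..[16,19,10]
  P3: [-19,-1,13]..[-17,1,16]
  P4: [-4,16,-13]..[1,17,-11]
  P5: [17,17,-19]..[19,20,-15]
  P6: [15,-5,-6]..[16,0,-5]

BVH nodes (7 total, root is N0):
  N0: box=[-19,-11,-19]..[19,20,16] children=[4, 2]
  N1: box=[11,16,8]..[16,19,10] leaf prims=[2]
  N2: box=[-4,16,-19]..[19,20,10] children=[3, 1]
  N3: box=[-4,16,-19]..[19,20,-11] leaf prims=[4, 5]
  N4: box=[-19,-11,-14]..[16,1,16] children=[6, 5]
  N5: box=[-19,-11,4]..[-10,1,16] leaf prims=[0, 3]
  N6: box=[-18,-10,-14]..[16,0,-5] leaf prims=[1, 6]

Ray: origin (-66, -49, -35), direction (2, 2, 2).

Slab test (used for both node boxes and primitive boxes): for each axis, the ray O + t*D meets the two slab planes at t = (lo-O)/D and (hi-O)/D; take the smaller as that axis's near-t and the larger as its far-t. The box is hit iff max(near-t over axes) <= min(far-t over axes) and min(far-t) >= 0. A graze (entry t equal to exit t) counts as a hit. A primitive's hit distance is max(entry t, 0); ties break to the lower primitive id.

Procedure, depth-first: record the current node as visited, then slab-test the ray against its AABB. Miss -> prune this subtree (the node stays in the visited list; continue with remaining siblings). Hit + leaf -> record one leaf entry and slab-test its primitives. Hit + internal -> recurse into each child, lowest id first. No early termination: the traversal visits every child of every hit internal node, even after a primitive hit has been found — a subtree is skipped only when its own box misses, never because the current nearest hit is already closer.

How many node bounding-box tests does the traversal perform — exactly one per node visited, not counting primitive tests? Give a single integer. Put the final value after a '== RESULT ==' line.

Trace the traversal:
N0 x:[47/2,85/2] y:[19,69/2] z:[8,51/2] -> hit [47/2,51/2], descend [2, 4]
  N2 x:[31,85/2] y:[65/2,69/2] z:[8,45/2] -> miss, prune
  N4 x:[47/2,41] y:[19,25] z:[21/2,51/2] -> hit [47/2,25], descend [5, 6]
    N5 x:[47/2,28] y:[19,25] z:[39/2,51/2] -> hit [47/2,25] leaf, test {P0(miss), P3@t=24}
    N6 x:[24,41] y:[39/2,49/2] z:[21/2,15] -> miss, prune

order=[0, 2, 4, 5, 6]  |boxes|=5  |leaves|=1  hit=P3

== RESULT ==
5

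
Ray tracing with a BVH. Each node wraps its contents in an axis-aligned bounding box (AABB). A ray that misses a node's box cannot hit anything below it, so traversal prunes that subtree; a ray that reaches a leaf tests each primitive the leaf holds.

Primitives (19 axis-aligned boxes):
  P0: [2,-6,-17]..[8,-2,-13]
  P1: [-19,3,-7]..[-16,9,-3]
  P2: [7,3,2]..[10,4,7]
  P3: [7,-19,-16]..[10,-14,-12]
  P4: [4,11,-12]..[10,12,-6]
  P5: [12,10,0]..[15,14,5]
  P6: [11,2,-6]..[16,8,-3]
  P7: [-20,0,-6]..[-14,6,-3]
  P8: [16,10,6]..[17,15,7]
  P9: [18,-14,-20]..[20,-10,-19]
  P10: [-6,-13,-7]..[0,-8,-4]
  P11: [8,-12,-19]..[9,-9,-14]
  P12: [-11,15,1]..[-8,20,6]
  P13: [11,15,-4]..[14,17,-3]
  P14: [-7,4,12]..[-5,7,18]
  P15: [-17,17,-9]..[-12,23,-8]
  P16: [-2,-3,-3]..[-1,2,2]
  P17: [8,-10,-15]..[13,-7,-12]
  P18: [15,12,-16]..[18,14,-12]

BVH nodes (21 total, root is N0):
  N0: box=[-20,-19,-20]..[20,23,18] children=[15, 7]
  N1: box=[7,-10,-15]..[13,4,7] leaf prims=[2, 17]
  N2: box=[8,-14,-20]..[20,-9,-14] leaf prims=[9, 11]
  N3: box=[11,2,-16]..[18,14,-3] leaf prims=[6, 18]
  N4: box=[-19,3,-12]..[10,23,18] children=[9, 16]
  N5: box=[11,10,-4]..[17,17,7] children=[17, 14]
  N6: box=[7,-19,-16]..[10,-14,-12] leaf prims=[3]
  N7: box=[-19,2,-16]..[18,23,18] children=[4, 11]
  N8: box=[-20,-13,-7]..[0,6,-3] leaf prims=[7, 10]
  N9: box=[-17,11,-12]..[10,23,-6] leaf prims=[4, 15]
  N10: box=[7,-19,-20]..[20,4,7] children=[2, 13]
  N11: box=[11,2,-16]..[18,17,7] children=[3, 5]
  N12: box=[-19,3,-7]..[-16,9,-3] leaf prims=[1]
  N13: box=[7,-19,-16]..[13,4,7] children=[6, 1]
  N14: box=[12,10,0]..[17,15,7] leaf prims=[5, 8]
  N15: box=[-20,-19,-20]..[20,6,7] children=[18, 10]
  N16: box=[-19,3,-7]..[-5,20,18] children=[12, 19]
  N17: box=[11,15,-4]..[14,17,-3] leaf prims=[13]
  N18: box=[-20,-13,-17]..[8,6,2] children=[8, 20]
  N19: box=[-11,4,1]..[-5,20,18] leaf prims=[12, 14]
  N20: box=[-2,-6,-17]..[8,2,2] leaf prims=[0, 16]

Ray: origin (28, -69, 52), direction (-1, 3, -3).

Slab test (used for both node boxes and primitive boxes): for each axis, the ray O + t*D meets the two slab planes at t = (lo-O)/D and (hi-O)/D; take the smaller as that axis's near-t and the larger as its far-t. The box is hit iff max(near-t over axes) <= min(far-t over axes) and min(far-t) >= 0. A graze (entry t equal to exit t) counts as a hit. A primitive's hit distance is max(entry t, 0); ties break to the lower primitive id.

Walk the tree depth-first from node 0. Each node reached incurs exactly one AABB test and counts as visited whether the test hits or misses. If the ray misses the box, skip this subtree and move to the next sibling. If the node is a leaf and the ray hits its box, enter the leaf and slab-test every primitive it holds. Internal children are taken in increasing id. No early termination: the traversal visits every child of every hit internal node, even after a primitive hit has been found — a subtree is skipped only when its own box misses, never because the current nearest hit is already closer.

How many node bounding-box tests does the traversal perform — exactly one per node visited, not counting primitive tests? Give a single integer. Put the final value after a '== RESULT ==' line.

Walk:
N0 x:[8,48] y:[50/3,92/3] z:[34/3,24] -> hit [50/3,24], descend [7, 15]
  N7 x:[10,47] y:[71/3,92/3] z:[34/3,68/3] -> miss, prune
  N15 x:[8,48] y:[50/3,25] z:[15,24] -> hit [50/3,24], descend [10, 18]
    N10 x:[8,21] y:[50/3,73/3] z:[15,24] -> hit [50/3,21], descend [2, 13]
      N2 x:[8,20] y:[55/3,20] z:[22,24] -> miss, prune
      N13 x:[15,21] y:[50/3,73/3] z:[15,68/3] -> hit [50/3,21], descend [1, 6]
        N1 x:[15,21] y:[59/3,73/3] z:[15,67/3] -> hit [59/3,21] leaf, test {P2(miss), P17(miss)}
        N6 x:[18,21] y:[50/3,55/3] z:[64/3,68/3] -> miss, prune
    N18 x:[20,48] y:[56/3,25] z:[50/3,23] -> hit [20,23], descend [8, 20]
      N8 x:[28,48] y:[56/3,25] z:[55/3,59/3] -> miss, prune
      N20 x:[20,30] y:[21,71/3] z:[50/3,23] -> hit [21,23] leaf, test {P0@t=65/3, P16(miss)}

Summary -> nodes [0, 7, 15, 10, 2, 13, 1, 6, 18, 8, 20]; box-tests=11; leaf-entries=2; first=P0

== RESULT ==
11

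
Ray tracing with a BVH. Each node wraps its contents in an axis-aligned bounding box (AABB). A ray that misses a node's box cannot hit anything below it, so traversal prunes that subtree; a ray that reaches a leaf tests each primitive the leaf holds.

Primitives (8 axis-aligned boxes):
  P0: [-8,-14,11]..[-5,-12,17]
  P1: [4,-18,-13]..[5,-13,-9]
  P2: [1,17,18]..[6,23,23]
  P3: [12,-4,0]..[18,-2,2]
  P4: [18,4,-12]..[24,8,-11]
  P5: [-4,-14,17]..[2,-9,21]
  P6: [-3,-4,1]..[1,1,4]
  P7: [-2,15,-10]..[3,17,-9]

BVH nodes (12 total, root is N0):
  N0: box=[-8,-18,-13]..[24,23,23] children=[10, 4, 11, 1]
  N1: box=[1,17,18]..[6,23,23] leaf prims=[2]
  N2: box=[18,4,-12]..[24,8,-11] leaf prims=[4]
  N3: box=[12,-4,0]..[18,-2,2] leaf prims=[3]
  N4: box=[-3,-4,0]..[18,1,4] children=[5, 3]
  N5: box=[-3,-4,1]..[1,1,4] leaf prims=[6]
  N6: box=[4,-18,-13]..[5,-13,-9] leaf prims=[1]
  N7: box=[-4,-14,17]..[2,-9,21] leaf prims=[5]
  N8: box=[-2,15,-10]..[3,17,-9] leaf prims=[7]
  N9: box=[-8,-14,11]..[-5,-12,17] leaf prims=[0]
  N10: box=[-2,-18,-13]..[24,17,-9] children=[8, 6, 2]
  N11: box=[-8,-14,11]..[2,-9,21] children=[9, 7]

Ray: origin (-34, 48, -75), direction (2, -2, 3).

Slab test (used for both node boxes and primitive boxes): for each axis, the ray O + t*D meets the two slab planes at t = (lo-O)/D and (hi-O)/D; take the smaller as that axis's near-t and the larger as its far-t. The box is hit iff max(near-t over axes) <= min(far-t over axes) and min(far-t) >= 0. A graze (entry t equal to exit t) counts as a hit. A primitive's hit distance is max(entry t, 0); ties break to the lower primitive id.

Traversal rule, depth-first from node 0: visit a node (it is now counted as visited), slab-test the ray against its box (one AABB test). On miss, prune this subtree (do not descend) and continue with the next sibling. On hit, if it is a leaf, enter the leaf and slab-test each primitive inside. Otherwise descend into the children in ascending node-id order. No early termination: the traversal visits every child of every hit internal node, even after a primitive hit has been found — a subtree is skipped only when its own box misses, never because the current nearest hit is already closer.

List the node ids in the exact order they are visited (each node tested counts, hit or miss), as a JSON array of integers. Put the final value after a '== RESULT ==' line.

Walk:
N0 x:[13,29] y:[25/2,33] z:[62/3,98/3] -> hit [62/3,29], descend [1, 4, 10, 11]
  N1 x:[35/2,20] y:[25/2,31/2] z:[31,98/3] -> miss, prune
  N4 x:[31/2,26] y:[47/2,26] z:[25,79/3] -> hit [25,26], descend [3, 5]
    N3 x:[23,26] y:[25,26] z:[25,77/3] -> hit [25,77/3] leaf, test {P3@t=25}
    N5 x:[31/2,35/2] y:[47/2,26] z:[76/3,79/3] -> miss, prune
  N10 x:[16,29] y:[31/2,33] z:[62/3,22] -> hit [62/3,22], descend [2, 6, 8]
    N2 x:[26,29] y:[20,22] z:[21,64/3] -> miss, prune
    N6 x:[19,39/2] y:[61/2,33] z:[62/3,22] -> miss, prune
    N8 x:[16,37/2] y:[31/2,33/2] z:[65/3,22] -> miss, prune
  N11 x:[13,18] y:[57/2,31] z:[86/3,32] -> miss, prune

order=[0, 1, 4, 3, 5, 10, 2, 6, 8, 11]  |boxes|=10  |leaves|=1  hit=P3

== RESULT ==
[0, 1, 4, 3, 5, 10, 2, 6, 8, 11]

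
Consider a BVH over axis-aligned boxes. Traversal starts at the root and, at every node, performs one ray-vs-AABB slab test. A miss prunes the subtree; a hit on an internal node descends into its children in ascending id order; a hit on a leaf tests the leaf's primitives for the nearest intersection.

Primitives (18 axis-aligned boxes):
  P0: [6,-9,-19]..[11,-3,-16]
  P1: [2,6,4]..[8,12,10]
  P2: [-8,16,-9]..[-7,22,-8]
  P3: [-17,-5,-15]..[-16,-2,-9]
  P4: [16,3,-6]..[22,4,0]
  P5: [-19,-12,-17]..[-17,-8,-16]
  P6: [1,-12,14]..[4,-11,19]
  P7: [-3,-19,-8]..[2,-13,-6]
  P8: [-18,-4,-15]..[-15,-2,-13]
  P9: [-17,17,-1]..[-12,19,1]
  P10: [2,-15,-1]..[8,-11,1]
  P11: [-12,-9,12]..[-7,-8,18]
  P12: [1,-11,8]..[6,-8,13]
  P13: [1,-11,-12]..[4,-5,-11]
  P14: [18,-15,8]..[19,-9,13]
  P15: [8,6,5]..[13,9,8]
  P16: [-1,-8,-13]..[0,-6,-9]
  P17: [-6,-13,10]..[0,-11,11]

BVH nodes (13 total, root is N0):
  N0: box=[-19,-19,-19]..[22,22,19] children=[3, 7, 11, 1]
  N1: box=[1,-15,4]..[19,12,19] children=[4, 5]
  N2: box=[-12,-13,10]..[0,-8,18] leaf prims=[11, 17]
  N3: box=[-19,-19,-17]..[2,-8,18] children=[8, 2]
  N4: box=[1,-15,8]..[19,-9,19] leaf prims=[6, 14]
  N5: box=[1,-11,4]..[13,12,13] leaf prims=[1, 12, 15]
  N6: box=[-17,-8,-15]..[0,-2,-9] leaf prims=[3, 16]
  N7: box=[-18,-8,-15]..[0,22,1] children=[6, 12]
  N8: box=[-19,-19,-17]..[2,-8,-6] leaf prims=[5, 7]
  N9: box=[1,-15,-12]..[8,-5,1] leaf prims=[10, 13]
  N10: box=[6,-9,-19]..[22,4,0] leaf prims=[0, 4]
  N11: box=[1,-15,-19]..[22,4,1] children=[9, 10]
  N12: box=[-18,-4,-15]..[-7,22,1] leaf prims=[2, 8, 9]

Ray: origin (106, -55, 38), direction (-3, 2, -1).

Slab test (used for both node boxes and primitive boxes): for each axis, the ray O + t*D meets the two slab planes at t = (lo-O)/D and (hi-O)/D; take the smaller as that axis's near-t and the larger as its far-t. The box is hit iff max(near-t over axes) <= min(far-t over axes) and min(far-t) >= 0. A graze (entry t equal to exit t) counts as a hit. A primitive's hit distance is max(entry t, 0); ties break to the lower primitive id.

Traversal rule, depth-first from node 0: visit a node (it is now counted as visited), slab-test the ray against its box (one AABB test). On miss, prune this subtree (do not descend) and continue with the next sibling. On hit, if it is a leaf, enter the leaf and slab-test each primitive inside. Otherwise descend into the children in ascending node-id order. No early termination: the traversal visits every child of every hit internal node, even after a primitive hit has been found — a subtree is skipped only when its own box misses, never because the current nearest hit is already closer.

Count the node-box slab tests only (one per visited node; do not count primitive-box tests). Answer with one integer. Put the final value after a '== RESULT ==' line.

Walk:
N0 x:[28,125/3] y:[18,77/2] z:[19,57] -> hit [28,77/2], descend [1, 3, 7, 11]
  N1 x:[29,35] y:[20,67/2] z:[19,34] -> hit [29,67/2], descend [4, 5]
    N4 x:[29,35] y:[20,23] z:[19,30] -> miss, prune
    N5 x:[31,35] y:[22,67/2] z:[25,34] -> hit [31,67/2] leaf, test {P1@t=98/3, P12(miss), P15@t=31}
  N3 x:[104/3,125/3] y:[18,47/2] z:[20,55] -> miss, prune
  N7 x:[106/3,124/3] y:[47/2,77/2] z:[37,53] -> hit [37,77/2], descend [6, 12]
    N6 x:[106/3,41] y:[47/2,53/2] z:[47,53] -> miss, prune
    N12 x:[113/3,124/3] y:[51/2,77/2] z:[37,53] -> hit [113/3,77/2] leaf, test {P2(miss), P8(miss), P9(miss)}
  N11 x:[28,35] y:[20,59/2] z:[37,57] -> miss, prune

Visited [0, 1, 4, 5, 3, 7, 6, 12, 11]. Tests: 9 box, 2 leaf. Nearest: P15.

== RESULT ==
9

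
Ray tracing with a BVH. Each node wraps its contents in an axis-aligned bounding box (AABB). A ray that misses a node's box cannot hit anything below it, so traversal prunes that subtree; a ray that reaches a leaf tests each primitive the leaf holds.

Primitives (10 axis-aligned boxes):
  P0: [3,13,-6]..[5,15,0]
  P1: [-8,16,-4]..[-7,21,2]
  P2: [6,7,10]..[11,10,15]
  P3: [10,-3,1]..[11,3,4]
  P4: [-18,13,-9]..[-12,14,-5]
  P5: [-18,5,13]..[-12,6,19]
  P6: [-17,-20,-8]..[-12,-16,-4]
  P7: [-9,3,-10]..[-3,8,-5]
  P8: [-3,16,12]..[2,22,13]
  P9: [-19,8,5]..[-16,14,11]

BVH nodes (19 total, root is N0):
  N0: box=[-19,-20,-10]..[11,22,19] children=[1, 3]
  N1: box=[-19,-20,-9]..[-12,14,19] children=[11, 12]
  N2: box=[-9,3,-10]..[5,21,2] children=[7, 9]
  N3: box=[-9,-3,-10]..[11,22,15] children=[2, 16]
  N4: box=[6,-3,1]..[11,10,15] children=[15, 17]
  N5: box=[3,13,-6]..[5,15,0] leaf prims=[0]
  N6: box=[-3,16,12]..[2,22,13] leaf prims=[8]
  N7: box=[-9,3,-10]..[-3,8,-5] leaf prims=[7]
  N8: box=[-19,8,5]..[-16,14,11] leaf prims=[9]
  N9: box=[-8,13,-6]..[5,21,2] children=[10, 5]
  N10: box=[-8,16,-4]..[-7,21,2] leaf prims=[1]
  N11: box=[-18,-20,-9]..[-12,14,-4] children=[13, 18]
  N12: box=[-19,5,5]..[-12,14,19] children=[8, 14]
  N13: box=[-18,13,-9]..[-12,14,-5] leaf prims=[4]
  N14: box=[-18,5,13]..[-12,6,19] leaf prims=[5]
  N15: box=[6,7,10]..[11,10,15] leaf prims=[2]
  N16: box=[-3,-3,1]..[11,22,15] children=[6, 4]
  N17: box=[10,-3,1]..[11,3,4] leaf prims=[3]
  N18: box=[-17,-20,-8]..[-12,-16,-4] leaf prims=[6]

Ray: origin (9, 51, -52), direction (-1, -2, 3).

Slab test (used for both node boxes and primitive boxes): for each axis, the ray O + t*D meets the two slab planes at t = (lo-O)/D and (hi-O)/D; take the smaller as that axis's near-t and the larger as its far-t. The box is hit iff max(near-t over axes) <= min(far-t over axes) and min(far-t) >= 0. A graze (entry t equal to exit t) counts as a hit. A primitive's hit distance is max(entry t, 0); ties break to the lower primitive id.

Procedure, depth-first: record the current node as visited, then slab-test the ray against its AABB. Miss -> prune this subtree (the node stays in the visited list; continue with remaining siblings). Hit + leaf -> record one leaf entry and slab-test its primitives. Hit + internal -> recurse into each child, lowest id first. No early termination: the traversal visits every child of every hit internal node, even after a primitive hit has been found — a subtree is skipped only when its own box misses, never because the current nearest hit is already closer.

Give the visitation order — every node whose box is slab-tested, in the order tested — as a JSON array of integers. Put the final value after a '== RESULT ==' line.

Walk:
N0 x:[-2,28] y:[29/2,71/2] z:[14,71/3] -> hit [29/2,71/3], descend [1, 3]
  N1 x:[21,28] y:[37/2,71/2] z:[43/3,71/3] -> hit [21,71/3], descend [11, 12]
    N11 x:[21,27] y:[37/2,71/2] z:[43/3,16] -> miss, prune
    N12 x:[21,28] y:[37/2,23] z:[19,71/3] -> hit [21,23], descend [8, 14]
      N8 x:[25,28] y:[37/2,43/2] z:[19,21] -> miss, prune
      N14 x:[21,27] y:[45/2,23] z:[65/3,71/3] -> hit [45/2,23] leaf, test {P5@t=45/2}
  N3 x:[-2,18] y:[29/2,27] z:[14,67/3] -> hit [29/2,18], descend [2, 16]
    N2 x:[4,18] y:[15,24] z:[14,18] -> hit [15,18], descend [7, 9]
      N7 x:[12,18] y:[43/2,24] z:[14,47/3] -> miss, prune
      N9 x:[4,17] y:[15,19] z:[46/3,18] -> hit [46/3,17], descend [5, 10]
        N5 x:[4,6] y:[18,19] z:[46/3,52/3] -> miss, prune
        N10 x:[16,17] y:[15,35/2] z:[16,18] -> hit [16,17] leaf, test {P1@t=16}
    N16 x:[-2,12] y:[29/2,27] z:[53/3,67/3] -> miss, prune

Visited [0, 1, 11, 12, 8, 14, 3, 2, 7, 9, 5, 10, 16]. Tests: 13 box, 2 leaf. Nearest: P1.

== RESULT ==
[0, 1, 11, 12, 8, 14, 3, 2, 7, 9, 5, 10, 16]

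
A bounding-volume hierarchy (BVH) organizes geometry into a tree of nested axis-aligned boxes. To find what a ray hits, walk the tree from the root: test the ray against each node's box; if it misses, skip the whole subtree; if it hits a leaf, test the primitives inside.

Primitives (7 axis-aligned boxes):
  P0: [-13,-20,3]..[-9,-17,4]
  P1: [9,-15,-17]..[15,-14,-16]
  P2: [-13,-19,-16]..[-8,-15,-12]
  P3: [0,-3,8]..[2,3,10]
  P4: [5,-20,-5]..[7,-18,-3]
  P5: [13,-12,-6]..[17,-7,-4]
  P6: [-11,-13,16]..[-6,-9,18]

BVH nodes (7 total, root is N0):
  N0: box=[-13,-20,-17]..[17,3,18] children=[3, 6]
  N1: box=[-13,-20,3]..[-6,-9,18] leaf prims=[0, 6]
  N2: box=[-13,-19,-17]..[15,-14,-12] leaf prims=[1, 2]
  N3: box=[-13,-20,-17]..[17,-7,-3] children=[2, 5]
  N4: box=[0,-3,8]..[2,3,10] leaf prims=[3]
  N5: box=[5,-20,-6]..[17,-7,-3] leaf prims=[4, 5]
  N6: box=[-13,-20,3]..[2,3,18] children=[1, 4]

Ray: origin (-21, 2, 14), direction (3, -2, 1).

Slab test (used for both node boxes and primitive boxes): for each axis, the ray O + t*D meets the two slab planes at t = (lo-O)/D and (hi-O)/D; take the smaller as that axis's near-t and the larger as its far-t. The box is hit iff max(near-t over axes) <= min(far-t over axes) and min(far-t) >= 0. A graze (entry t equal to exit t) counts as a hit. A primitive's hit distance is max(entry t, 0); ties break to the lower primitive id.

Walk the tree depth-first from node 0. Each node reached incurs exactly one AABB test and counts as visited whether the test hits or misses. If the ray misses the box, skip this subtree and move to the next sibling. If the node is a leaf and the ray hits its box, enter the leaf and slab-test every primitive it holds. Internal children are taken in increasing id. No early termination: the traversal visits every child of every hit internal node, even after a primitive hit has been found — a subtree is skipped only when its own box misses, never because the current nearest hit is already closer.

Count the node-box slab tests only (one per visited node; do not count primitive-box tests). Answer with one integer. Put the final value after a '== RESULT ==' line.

Walk:
N0 x:[8/3,38/3] y:[-1/2,11] z:[-31,4] -> hit [8/3,4], descend [3, 6]
  N3 x:[8/3,38/3] y:[9/2,11] z:[-31,-17] -> miss, prune
  N6 x:[8/3,23/3] y:[-1/2,11] z:[-11,4] -> hit [8/3,4], descend [1, 4]
    N1 x:[8/3,5] y:[11/2,11] z:[-11,4] -> miss, prune
    N4 x:[7,23/3] y:[-1/2,5/2] z:[-6,-4] -> miss, prune

Summary -> nodes [0, 3, 6, 1, 4]; box-tests=5; leaf-entries=0; first=miss

== RESULT ==
5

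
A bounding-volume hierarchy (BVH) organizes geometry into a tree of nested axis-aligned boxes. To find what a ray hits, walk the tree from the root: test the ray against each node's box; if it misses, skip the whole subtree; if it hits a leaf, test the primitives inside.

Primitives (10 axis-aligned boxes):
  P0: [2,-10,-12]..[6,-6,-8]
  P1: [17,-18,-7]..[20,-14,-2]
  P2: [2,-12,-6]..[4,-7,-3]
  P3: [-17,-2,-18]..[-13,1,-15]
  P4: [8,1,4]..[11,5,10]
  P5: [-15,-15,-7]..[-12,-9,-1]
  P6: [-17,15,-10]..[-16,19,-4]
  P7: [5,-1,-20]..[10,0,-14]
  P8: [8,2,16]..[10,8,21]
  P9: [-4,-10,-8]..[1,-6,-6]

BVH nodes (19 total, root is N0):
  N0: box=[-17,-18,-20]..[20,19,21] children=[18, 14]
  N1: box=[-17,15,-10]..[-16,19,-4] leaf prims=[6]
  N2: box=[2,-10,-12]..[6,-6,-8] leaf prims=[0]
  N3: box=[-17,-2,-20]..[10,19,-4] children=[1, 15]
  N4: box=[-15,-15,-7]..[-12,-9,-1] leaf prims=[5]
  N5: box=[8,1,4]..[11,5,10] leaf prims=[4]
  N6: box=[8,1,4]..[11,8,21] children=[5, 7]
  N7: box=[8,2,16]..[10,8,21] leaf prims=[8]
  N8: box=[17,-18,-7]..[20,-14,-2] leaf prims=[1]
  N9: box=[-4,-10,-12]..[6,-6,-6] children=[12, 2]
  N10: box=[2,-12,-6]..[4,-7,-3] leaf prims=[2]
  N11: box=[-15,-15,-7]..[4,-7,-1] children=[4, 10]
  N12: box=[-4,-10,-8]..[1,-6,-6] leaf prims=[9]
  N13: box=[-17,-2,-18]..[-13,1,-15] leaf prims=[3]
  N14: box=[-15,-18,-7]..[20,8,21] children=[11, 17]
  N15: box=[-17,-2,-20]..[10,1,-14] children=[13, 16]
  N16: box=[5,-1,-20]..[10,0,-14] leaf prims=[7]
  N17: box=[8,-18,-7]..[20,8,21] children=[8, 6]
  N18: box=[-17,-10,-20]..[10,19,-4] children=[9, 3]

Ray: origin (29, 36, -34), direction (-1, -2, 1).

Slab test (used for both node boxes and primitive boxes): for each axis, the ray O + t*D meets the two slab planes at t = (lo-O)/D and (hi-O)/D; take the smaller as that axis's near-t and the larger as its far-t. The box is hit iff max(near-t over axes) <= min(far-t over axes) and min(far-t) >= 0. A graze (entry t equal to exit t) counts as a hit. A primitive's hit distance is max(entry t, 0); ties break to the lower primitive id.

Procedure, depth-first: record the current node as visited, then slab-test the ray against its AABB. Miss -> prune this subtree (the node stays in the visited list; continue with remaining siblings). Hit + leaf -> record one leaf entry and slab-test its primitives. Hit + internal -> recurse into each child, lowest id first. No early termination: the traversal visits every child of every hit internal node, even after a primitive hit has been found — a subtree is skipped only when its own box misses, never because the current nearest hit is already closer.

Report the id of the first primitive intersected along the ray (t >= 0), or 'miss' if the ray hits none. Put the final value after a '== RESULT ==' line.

Walk:
N0 x:[9,46] y:[17/2,27] z:[14,55] -> hit [14,27], descend [14, 18]
  N14 x:[9,44] y:[14,27] z:[27,55] -> hit [27,27], descend [11, 17]
    N11 x:[25,44] y:[43/2,51/2] z:[27,33] -> miss, prune
    N17 x:[9,21] y:[14,27] z:[27,55] -> miss, prune
  N18 x:[19,46] y:[17/2,23] z:[14,30] -> hit [19,23], descend [3, 9]
    N3 x:[19,46] y:[17/2,19] z:[14,30] -> hit [19,19], descend [1, 15]
      N1 x:[45,46] y:[17/2,21/2] z:[24,30] -> miss, prune
      N15 x:[19,46] y:[35/2,19] z:[14,20] -> hit [19,19], descend [13, 16]
        N13 x:[42,46] y:[35/2,19] z:[16,19] -> miss, prune
        N16 x:[19,24] y:[18,37/2] z:[14,20] -> miss, prune
    N9 x:[23,33] y:[21,23] z:[22,28] -> hit [23,23], descend [2, 12]
      N2 x:[23,27] y:[21,23] z:[22,26] -> hit [23,23] leaf, test {P0@t=23}
      N12 x:[28,33] y:[21,23] z:[26,28] -> miss, prune

order=[0, 14, 11, 17, 18, 3, 1, 15, 13, 16, 9, 2, 12]  |boxes|=13  |leaves|=1  hit=P0

== RESULT ==
0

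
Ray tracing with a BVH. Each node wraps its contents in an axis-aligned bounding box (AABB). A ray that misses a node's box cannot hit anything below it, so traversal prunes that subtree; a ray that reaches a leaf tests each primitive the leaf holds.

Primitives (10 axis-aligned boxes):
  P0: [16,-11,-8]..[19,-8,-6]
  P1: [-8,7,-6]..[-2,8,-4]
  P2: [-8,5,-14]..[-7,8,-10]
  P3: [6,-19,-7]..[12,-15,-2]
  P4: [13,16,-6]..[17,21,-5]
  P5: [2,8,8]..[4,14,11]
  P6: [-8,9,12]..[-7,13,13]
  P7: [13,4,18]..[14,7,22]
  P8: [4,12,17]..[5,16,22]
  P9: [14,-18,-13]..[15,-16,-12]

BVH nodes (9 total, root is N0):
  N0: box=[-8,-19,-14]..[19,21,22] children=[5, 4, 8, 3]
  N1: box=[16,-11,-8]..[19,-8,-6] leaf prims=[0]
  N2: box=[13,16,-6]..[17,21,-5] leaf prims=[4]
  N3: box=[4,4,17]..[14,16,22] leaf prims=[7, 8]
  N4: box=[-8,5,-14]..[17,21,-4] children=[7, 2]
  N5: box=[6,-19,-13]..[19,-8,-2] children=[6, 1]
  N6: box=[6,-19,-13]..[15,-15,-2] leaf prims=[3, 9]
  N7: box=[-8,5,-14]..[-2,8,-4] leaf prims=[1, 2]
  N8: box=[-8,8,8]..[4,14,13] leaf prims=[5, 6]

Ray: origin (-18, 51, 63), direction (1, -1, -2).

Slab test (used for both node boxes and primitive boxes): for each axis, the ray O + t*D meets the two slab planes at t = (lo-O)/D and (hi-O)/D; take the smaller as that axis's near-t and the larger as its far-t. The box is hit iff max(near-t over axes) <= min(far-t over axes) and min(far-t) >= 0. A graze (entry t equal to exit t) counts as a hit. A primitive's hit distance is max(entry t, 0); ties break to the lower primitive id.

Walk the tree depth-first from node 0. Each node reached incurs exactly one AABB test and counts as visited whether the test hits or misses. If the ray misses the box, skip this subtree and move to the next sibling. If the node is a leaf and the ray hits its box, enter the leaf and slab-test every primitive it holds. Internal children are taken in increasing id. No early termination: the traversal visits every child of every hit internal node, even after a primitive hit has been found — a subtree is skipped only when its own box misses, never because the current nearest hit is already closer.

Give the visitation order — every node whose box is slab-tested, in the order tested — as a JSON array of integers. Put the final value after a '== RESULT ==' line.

Trace the traversal:
N0 x:[10,37] y:[30,70] z:[41/2,77/2] -> hit [30,37], descend [3, 4, 5, 8]
  N3 x:[22,32] y:[35,47] z:[41/2,23] -> miss, prune
  N4 x:[10,35] y:[30,46] z:[67/2,77/2] -> hit [67/2,35], descend [2, 7]
    N2 x:[31,35] y:[30,35] z:[34,69/2] -> hit [34,69/2] leaf, test {P4@t=34}
    N7 x:[10,16] y:[43,46] z:[67/2,77/2] -> miss, prune
  N5 x:[24,37] y:[59,70] z:[65/2,38] -> miss, prune
  N8 x:[10,22] y:[37,43] z:[25,55/2] -> miss, prune

order=[0, 3, 4, 2, 7, 5, 8]  |boxes|=7  |leaves|=1  hit=P4

== RESULT ==
[0, 3, 4, 2, 7, 5, 8]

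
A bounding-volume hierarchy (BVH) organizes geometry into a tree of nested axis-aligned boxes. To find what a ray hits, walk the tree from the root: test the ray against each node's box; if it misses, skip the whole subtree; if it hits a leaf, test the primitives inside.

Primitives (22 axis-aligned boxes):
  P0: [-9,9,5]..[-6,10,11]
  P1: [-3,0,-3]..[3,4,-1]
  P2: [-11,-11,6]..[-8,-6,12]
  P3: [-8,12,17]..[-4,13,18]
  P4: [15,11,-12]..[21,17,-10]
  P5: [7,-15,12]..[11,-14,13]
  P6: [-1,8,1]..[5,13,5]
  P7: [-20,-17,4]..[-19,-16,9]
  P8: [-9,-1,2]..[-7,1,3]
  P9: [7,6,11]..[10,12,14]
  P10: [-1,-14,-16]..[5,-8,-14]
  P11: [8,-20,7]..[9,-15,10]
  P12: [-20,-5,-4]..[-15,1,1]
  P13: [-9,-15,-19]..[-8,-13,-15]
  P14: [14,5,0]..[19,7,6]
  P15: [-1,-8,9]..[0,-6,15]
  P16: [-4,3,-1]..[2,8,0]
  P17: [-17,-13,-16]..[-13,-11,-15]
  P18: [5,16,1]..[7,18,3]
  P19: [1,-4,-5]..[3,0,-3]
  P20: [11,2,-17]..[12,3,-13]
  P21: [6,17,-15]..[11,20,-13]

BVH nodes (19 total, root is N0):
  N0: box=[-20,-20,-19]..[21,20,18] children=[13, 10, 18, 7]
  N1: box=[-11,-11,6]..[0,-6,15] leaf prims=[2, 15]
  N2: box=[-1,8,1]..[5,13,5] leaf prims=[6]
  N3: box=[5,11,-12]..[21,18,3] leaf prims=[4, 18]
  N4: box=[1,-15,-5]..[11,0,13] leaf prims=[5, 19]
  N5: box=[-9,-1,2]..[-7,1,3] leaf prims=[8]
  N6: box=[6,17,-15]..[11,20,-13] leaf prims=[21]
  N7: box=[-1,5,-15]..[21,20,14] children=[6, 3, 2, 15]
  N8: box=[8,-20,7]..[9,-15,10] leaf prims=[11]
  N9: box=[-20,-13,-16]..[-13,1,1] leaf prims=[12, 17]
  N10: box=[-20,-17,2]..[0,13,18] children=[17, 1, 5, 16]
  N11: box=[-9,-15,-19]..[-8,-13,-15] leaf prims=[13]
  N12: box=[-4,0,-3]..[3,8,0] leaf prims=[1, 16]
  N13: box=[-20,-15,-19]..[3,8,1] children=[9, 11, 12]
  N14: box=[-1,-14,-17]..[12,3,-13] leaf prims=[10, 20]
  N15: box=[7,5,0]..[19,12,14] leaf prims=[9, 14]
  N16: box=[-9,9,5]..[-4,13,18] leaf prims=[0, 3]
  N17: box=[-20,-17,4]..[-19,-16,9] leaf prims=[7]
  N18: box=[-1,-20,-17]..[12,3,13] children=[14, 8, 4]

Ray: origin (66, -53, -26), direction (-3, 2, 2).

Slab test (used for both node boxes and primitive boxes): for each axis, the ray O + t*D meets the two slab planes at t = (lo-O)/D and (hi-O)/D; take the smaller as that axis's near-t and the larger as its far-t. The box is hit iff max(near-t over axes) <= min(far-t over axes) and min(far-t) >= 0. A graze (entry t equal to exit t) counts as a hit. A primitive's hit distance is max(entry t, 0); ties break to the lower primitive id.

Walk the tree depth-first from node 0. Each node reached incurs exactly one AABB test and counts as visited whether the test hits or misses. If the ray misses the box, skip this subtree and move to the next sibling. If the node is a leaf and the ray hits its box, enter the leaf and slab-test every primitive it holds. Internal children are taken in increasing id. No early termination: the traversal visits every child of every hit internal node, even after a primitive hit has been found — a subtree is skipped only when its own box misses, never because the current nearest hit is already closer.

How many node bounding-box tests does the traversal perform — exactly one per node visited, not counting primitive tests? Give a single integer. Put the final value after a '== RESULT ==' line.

Walk:
N0 x:[15,86/3] y:[33/2,73/2] z:[7/2,22] -> hit [33/2,22], descend [7, 10, 13, 18]
  N7 x:[15,67/3] y:[29,73/2] z:[11/2,20] -> miss, prune
  N10 x:[22,86/3] y:[18,33] z:[14,22] -> hit [22,22], descend [1, 5, 16, 17]
    N1 x:[22,77/3] y:[21,47/2] z:[16,41/2] -> miss, prune
    N5 x:[73/3,25] y:[26,27] z:[14,29/2] -> miss, prune
    N16 x:[70/3,25] y:[31,33] z:[31/2,22] -> miss, prune
    N17 x:[85/3,86/3] y:[18,37/2] z:[15,35/2] -> miss, prune
  N13 x:[21,86/3] y:[19,61/2] z:[7/2,27/2] -> miss, prune
  N18 x:[18,67/3] y:[33/2,28] z:[9/2,39/2] -> hit [18,39/2], descend [4, 8, 14]
    N4 x:[55/3,65/3] y:[19,53/2] z:[21/2,39/2] -> hit [19,39/2] leaf, test {P5@t=19, P19(miss)}
    N8 x:[19,58/3] y:[33/2,19] z:[33/2,18] -> miss, prune
    N14 x:[18,67/3] y:[39/2,28] z:[9/2,13/2] -> miss, prune

12 AABB tests over nodes [0, 7, 10, 1, 5, 16, 17, 13, 18, 4, 8, 14]; 1 leaf entered; closest P5.

== RESULT ==
12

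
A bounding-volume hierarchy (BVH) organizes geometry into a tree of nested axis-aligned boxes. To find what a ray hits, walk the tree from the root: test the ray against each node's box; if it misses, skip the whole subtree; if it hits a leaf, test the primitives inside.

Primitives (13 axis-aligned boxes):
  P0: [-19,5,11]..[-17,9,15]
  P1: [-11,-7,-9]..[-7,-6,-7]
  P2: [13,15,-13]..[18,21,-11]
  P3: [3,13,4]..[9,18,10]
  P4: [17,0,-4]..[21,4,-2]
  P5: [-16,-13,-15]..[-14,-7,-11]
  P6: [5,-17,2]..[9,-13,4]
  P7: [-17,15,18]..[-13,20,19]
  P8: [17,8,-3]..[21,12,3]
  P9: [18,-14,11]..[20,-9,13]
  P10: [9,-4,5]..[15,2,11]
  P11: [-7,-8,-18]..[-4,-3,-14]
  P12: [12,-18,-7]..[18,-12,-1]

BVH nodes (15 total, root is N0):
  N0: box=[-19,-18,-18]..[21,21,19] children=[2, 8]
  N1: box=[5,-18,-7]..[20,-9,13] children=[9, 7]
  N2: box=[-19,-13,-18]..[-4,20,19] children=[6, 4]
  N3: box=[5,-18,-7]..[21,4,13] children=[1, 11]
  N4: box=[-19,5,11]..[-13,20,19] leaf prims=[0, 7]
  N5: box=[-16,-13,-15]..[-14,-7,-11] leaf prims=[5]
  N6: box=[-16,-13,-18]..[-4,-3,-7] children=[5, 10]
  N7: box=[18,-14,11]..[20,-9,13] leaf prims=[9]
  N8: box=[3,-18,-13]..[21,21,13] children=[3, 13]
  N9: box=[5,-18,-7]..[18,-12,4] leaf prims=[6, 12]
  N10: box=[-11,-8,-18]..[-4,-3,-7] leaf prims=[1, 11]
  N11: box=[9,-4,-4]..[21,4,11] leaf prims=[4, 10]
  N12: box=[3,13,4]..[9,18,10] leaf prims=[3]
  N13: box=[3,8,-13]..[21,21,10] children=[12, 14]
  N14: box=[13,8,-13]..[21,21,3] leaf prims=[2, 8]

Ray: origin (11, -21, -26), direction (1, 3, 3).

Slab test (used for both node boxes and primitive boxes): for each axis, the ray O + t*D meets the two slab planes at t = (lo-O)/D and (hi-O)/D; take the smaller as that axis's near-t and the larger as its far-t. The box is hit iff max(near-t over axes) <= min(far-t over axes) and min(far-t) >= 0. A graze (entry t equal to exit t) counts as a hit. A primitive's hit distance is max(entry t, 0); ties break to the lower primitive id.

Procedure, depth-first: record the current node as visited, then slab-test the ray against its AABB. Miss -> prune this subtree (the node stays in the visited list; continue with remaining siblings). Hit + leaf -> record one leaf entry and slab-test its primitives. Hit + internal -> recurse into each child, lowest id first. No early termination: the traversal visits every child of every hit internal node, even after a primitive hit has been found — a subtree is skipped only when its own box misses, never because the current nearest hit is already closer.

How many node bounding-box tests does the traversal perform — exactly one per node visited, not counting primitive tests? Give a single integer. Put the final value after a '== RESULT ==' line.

Traverse from the root:
N0 x:[-30,10] y:[1,14] z:[8/3,15] -> hit [8/3,10], descend [2, 8]
  N2 x:[-30,-15] y:[8/3,41/3] z:[8/3,15] -> miss, prune
  N8 x:[-8,10] y:[1,14] z:[13/3,13] -> hit [13/3,10], descend [3, 13]
    N3 x:[-6,10] y:[1,25/3] z:[19/3,13] -> hit [19/3,25/3], descend [1, 11]
      N1 x:[-6,9] y:[1,4] z:[19/3,13] -> miss, prune
      N11 x:[-2,10] y:[17/3,25/3] z:[22/3,37/3] -> hit [22/3,25/3] leaf, test {P4@t=22/3, P10(miss)}
    N13 x:[-8,10] y:[29/3,14] z:[13/3,12] -> hit [29/3,10], descend [12, 14]
      N12 x:[-8,-2] y:[34/3,13] z:[10,12] -> miss, prune
      N14 x:[2,10] y:[29/3,14] z:[13/3,29/3] -> hit [29/3,29/3] leaf, test {P2(miss), P8@t=29/3}

Summary -> nodes [0, 2, 8, 3, 1, 11, 13, 12, 14]; box-tests=9; leaf-entries=2; first=P4

== RESULT ==
9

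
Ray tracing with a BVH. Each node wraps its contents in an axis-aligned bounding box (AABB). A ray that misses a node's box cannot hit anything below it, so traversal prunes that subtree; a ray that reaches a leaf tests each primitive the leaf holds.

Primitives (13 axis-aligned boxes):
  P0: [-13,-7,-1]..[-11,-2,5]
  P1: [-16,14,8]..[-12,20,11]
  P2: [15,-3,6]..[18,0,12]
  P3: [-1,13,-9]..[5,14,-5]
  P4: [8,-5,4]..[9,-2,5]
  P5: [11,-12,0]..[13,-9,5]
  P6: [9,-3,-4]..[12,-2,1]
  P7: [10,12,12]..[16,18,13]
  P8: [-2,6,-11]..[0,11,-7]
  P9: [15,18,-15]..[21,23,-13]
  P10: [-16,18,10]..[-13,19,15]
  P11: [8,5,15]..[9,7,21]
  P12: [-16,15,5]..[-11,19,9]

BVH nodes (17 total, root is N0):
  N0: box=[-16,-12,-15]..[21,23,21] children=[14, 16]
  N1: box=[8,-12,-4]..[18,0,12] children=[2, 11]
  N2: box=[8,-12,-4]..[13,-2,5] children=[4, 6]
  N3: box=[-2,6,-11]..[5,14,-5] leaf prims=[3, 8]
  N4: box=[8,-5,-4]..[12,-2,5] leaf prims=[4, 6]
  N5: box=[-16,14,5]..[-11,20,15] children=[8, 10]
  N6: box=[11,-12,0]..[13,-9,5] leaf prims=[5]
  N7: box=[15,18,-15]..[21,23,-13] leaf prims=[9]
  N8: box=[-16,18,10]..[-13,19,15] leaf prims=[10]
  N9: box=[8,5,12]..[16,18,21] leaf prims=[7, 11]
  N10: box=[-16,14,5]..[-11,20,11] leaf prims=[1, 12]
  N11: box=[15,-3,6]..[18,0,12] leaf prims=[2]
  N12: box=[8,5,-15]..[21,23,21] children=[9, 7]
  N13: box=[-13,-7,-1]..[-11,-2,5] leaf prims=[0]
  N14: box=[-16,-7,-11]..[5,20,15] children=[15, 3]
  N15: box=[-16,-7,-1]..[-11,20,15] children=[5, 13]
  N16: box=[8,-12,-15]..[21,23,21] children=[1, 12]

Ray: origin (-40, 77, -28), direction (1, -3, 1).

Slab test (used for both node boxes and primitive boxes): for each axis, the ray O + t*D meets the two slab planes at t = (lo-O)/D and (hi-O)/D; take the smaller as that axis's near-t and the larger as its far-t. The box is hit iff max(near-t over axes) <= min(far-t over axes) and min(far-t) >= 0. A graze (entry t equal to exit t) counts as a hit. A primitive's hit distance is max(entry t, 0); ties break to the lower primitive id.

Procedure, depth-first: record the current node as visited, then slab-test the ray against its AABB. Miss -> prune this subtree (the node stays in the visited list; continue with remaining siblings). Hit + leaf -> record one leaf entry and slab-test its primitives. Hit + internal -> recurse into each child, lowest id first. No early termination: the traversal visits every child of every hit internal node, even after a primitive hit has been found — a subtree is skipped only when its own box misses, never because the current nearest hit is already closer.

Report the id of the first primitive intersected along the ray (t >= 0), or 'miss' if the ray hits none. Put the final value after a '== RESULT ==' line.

Walk:
N0 x:[24,61] y:[18,89/3] z:[13,49] -> hit [24,89/3], descend [14, 16]
  N14 x:[24,45] y:[19,28] z:[17,43] -> hit [24,28], descend [3, 15]
    N3 x:[38,45] y:[21,71/3] z:[17,23] -> miss, prune
    N15 x:[24,29] y:[19,28] z:[27,43] -> hit [27,28], descend [5, 13]
      N5 x:[24,29] y:[19,21] z:[33,43] -> miss, prune
      N13 x:[27,29] y:[79/3,28] z:[27,33] -> hit [27,28] leaf, test {P0@t=27}
  N16 x:[48,61] y:[18,89/3] z:[13,49] -> miss, prune

Summary -> nodes [0, 14, 3, 15, 5, 13, 16]; box-tests=7; leaf-entries=1; first=P0

== RESULT ==
0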